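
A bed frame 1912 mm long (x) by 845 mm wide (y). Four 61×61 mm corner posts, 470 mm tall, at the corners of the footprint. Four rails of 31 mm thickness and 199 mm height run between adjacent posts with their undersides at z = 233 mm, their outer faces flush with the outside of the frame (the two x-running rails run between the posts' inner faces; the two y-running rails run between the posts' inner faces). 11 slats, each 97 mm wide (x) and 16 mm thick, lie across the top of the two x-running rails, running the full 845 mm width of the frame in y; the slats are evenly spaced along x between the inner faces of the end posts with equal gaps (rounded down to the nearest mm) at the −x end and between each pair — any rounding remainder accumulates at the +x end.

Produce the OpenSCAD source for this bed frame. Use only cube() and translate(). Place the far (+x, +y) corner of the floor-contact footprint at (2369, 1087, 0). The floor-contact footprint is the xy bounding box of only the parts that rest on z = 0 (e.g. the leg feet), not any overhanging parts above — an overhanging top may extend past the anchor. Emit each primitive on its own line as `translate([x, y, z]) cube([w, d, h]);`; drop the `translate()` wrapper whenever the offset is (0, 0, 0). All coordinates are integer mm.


// slat z = rail_z + rail_h = 233 + 199 = 432
// slat gap = ⌊(1790 − 11·97) / 12⌋ = 60
translate([457, 242, 0]) cube([61, 61, 470]);
translate([457, 1026, 0]) cube([61, 61, 470]);
translate([2308, 242, 0]) cube([61, 61, 470]);
translate([2308, 1026, 0]) cube([61, 61, 470]);
translate([518, 242, 233]) cube([1790, 31, 199]);
translate([518, 1056, 233]) cube([1790, 31, 199]);
translate([457, 303, 233]) cube([31, 723, 199]);
translate([2338, 303, 233]) cube([31, 723, 199]);
translate([578, 242, 432]) cube([97, 845, 16]);
translate([735, 242, 432]) cube([97, 845, 16]);
translate([892, 242, 432]) cube([97, 845, 16]);
translate([1049, 242, 432]) cube([97, 845, 16]);
translate([1206, 242, 432]) cube([97, 845, 16]);
translate([1363, 242, 432]) cube([97, 845, 16]);
translate([1520, 242, 432]) cube([97, 845, 16]);
translate([1677, 242, 432]) cube([97, 845, 16]);
translate([1834, 242, 432]) cube([97, 845, 16]);
translate([1991, 242, 432]) cube([97, 845, 16]);
translate([2148, 242, 432]) cube([97, 845, 16]);


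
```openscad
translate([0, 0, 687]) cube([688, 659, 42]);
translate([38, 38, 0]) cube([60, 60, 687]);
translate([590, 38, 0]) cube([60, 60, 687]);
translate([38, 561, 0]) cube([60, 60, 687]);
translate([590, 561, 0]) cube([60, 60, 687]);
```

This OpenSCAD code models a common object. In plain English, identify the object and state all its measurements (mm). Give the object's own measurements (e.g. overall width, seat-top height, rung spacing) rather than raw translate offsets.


A table: top 688 mm (x) × 659 mm (y), 42 mm thick, upper face at z = 729 mm, on four 60×60 mm square legs, each inset 38 mm from the nearest pair of top edges from z = 0 to the bottom of the top.


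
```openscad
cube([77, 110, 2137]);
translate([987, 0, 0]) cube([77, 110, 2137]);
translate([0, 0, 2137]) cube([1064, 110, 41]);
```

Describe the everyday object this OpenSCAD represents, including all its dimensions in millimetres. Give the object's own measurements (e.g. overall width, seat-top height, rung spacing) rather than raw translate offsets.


A door frame. The clear opening is 910 mm wide and 2137 mm high. Two 77 mm wide jambs, 110 mm deep, stand either side of the opening from the floor to the top of the opening. A 41 mm thick head sits across the top of both jambs, spanning the full outside width of the frame.


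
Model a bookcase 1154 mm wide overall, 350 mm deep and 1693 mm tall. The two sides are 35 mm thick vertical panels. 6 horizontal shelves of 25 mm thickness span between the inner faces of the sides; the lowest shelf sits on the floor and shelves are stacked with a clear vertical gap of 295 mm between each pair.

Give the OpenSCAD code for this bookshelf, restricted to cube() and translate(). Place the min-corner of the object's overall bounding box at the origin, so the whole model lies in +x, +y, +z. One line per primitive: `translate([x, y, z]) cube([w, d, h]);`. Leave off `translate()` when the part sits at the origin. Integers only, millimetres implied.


cube([35, 350, 1693]);
translate([1119, 0, 0]) cube([35, 350, 1693]);
translate([35, 0, 0]) cube([1084, 350, 25]);
translate([35, 0, 320]) cube([1084, 350, 25]);
translate([35, 0, 640]) cube([1084, 350, 25]);
translate([35, 0, 960]) cube([1084, 350, 25]);
translate([35, 0, 1280]) cube([1084, 350, 25]);
translate([35, 0, 1600]) cube([1084, 350, 25]);


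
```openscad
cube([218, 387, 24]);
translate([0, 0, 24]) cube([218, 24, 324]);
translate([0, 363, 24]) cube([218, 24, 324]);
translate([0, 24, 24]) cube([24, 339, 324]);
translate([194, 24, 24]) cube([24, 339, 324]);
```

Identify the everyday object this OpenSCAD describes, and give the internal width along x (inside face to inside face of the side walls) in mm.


An open box. The internal width is 170 mm.

A 218×387 base slab with four walls standing on it — an open box. The base is 218 mm wide and the walls are 24 mm thick, so the internal width is 218 − 2 × 24 = 170 mm.


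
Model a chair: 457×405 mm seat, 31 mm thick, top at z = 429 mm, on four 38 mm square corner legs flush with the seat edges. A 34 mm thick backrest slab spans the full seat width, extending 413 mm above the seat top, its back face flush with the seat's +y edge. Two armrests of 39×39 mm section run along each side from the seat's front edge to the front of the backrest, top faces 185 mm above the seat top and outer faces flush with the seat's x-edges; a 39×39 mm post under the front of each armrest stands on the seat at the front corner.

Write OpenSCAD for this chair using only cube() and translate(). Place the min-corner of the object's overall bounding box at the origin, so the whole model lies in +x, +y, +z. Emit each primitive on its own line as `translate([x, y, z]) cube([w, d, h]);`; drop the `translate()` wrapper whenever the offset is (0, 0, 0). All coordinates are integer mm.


translate([0, 0, 398]) cube([457, 405, 31]);
cube([38, 38, 398]);
translate([419, 0, 0]) cube([38, 38, 398]);
translate([0, 367, 0]) cube([38, 38, 398]);
translate([419, 367, 0]) cube([38, 38, 398]);
translate([0, 371, 429]) cube([457, 34, 413]);
translate([0, 0, 575]) cube([39, 371, 39]);
translate([418, 0, 575]) cube([39, 371, 39]);
translate([0, 0, 429]) cube([39, 39, 146]);
translate([418, 0, 429]) cube([39, 39, 146]);


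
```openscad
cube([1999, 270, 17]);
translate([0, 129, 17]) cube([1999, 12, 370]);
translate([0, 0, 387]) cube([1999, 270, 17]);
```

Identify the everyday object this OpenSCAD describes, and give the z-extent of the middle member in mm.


An I-beam. The web height is 370 mm.

Two wide flanges with a thin centred web — an I-beam. Overall 404 mm minus two 17 mm flanges gives a web of 404 − 2·17 = 370 mm.


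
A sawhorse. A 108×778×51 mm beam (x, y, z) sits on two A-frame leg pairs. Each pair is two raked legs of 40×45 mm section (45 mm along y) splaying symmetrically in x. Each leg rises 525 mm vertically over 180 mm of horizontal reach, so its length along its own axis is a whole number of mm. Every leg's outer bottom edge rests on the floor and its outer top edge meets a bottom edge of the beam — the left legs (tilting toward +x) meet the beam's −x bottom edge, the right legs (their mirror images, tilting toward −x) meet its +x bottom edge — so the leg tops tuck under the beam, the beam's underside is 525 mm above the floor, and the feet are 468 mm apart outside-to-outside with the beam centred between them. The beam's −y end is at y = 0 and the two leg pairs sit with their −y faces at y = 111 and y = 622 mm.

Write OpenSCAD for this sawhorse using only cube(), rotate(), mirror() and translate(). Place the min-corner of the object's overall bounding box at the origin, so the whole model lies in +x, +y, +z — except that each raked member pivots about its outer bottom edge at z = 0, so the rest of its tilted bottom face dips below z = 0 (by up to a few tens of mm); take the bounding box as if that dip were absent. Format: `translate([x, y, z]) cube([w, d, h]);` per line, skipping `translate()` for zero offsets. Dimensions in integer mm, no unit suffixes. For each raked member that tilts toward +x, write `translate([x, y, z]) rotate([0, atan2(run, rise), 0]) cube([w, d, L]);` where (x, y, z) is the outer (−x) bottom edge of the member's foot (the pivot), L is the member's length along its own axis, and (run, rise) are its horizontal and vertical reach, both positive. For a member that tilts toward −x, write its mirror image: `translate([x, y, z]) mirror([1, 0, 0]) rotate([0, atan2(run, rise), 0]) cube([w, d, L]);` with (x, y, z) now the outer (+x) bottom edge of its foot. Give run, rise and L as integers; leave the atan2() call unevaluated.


translate([180, 0, 525]) cube([108, 778, 51]);
translate([0, 111, 0]) rotate([0, atan2(180, 525), 0]) cube([40, 45, 555]);
translate([468, 111, 0]) mirror([1, 0, 0]) rotate([0, atan2(180, 525), 0]) cube([40, 45, 555]);
translate([0, 622, 0]) rotate([0, atan2(180, 525), 0]) cube([40, 45, 555]);
translate([468, 622, 0]) mirror([1, 0, 0]) rotate([0, atan2(180, 525), 0]) cube([40, 45, 555]);


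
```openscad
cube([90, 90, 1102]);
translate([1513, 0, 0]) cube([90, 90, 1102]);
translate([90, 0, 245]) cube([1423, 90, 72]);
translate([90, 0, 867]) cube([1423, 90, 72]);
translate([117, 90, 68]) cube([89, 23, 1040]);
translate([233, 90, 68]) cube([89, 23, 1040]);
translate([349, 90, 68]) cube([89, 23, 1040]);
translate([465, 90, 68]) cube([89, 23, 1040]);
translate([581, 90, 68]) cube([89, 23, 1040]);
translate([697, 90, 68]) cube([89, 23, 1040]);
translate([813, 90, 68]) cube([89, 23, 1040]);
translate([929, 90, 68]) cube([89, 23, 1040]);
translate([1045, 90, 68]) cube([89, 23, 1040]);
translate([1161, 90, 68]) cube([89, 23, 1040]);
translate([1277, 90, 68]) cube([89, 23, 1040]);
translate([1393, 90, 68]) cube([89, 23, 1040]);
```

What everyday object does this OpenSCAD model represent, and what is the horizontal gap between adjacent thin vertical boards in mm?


A fence section. The picket gap is 27 mm.

Two posts, two rails, 12 pickets — a fence section. Span 1423 mm holds 12 pickets of 89 mm with 13 equal gaps: ⌊(1423 − 12·89) / 13⌋ = 27 mm.


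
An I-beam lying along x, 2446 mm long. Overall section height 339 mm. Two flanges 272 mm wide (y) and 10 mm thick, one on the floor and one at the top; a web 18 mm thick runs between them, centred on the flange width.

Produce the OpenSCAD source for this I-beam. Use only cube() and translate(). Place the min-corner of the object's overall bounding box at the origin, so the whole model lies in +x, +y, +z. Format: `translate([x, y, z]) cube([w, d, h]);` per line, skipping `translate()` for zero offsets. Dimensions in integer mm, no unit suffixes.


cube([2446, 272, 10]);
translate([0, 127, 10]) cube([2446, 18, 319]);
translate([0, 0, 329]) cube([2446, 272, 10]);


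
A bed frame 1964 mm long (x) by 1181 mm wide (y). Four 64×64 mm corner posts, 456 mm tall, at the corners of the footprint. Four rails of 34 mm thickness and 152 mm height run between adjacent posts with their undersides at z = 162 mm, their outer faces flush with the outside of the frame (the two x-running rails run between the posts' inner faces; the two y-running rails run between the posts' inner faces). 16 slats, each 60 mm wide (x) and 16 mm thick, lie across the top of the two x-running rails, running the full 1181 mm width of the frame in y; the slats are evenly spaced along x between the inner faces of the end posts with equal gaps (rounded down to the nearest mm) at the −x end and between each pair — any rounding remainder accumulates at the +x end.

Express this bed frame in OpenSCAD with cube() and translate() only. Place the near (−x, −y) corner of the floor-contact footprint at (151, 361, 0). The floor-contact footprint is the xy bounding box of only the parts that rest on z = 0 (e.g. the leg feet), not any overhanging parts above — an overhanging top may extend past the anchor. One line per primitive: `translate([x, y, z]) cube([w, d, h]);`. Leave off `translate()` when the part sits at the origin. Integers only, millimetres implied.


translate([151, 361, 0]) cube([64, 64, 456]);
translate([151, 1478, 0]) cube([64, 64, 456]);
translate([2051, 361, 0]) cube([64, 64, 456]);
translate([2051, 1478, 0]) cube([64, 64, 456]);
translate([215, 361, 162]) cube([1836, 34, 152]);
translate([215, 1508, 162]) cube([1836, 34, 152]);
translate([151, 425, 162]) cube([34, 1053, 152]);
translate([2081, 425, 162]) cube([34, 1053, 152]);
translate([266, 361, 314]) cube([60, 1181, 16]);
translate([377, 361, 314]) cube([60, 1181, 16]);
translate([488, 361, 314]) cube([60, 1181, 16]);
translate([599, 361, 314]) cube([60, 1181, 16]);
translate([710, 361, 314]) cube([60, 1181, 16]);
translate([821, 361, 314]) cube([60, 1181, 16]);
translate([932, 361, 314]) cube([60, 1181, 16]);
translate([1043, 361, 314]) cube([60, 1181, 16]);
translate([1154, 361, 314]) cube([60, 1181, 16]);
translate([1265, 361, 314]) cube([60, 1181, 16]);
translate([1376, 361, 314]) cube([60, 1181, 16]);
translate([1487, 361, 314]) cube([60, 1181, 16]);
translate([1598, 361, 314]) cube([60, 1181, 16]);
translate([1709, 361, 314]) cube([60, 1181, 16]);
translate([1820, 361, 314]) cube([60, 1181, 16]);
translate([1931, 361, 314]) cube([60, 1181, 16]);


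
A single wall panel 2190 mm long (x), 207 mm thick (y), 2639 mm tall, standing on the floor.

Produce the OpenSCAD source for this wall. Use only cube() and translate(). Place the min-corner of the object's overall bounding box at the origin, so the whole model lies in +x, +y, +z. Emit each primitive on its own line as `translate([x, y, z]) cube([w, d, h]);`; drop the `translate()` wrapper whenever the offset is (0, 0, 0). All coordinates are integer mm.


cube([2190, 207, 2639]);


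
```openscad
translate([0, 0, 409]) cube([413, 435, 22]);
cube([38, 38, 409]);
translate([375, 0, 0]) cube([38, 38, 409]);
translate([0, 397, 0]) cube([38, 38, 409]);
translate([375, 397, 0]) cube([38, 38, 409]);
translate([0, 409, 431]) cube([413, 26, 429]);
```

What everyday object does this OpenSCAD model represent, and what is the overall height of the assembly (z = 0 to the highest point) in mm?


A chair. The overall height is 860 mm.

A slab on four corner posts with a tall panel at the back — a chair. The seat slab sits at z = 409 with thickness 22, and the 429 mm backrest starts at the seat top, so the overall height is 409 + 22 + 429 = 860 mm.


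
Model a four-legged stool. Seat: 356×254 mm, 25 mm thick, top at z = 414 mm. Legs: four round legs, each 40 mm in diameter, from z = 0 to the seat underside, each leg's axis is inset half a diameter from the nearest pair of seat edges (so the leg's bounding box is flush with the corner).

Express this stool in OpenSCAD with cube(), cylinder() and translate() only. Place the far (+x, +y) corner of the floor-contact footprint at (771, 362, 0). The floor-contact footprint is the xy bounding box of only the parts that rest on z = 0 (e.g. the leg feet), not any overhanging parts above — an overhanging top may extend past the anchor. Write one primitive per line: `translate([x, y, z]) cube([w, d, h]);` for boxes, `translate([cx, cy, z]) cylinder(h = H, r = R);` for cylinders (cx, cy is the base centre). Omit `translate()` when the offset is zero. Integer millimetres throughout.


translate([415, 108, 389]) cube([356, 254, 25]);
translate([435, 128, 0]) cylinder(h = 389, r = 20);
translate([751, 128, 0]) cylinder(h = 389, r = 20);
translate([435, 342, 0]) cylinder(h = 389, r = 20);
translate([751, 342, 0]) cylinder(h = 389, r = 20);


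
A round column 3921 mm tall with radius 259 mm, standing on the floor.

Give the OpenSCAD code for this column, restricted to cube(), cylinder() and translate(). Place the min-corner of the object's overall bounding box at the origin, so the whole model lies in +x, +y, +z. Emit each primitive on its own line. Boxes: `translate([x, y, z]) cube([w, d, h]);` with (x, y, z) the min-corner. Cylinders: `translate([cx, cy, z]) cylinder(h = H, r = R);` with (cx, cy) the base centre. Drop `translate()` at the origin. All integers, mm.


translate([259, 259, 0]) cylinder(h = 3921, r = 259);


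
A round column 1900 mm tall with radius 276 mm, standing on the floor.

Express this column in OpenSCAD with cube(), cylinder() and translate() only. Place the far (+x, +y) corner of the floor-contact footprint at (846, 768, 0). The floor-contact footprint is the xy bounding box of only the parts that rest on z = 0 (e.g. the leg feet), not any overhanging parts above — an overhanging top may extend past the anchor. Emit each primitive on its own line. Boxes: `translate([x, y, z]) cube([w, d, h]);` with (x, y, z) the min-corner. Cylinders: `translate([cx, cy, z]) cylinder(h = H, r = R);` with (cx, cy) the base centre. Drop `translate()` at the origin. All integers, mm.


translate([570, 492, 0]) cylinder(h = 1900, r = 276);


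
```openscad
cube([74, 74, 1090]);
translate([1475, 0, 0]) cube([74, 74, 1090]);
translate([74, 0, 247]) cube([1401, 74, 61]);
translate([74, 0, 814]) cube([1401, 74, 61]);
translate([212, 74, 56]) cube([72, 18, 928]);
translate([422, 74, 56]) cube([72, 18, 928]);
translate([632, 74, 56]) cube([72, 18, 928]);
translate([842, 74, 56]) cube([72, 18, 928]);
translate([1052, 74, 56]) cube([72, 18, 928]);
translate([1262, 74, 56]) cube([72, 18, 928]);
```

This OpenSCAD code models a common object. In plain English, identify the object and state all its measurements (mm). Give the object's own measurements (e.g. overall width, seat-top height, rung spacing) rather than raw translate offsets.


A fence section. Two 74×74 mm posts, 1090 mm tall, stand on the floor with a clear span of 1401 mm between their inner faces. Two horizontal rails of 74×61 mm section span the gap between the posts with their undersides at z = 247 mm and z = 814 mm, flush with the posts' −y face. 6 pickets, each 72 mm wide, 18 mm thick and 928 mm tall, are fixed to the +y face of the rails with their bottoms at z = 56 mm, spaced across the span with a 138 mm gap after the −x post and between neighbouring pickets, with 141 mm left before the +x post.


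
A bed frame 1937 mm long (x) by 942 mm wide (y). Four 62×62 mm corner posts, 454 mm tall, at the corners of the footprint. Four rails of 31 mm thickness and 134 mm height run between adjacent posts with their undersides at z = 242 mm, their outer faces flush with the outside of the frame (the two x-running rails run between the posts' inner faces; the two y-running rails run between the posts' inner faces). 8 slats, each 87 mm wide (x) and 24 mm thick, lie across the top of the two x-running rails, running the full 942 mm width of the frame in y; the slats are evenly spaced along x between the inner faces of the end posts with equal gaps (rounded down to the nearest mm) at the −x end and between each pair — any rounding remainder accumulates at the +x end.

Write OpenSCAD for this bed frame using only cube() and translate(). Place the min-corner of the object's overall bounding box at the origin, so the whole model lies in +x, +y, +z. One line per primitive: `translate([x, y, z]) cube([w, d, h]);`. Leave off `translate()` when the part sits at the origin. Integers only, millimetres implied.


// slat z = rail_z + rail_h = 242 + 134 = 376
// slat gap = ⌊(1813 − 8·87) / 9⌋ = 124
cube([62, 62, 454]);
translate([0, 880, 0]) cube([62, 62, 454]);
translate([1875, 0, 0]) cube([62, 62, 454]);
translate([1875, 880, 0]) cube([62, 62, 454]);
translate([62, 0, 242]) cube([1813, 31, 134]);
translate([62, 911, 242]) cube([1813, 31, 134]);
translate([0, 62, 242]) cube([31, 818, 134]);
translate([1906, 62, 242]) cube([31, 818, 134]);
translate([186, 0, 376]) cube([87, 942, 24]);
translate([397, 0, 376]) cube([87, 942, 24]);
translate([608, 0, 376]) cube([87, 942, 24]);
translate([819, 0, 376]) cube([87, 942, 24]);
translate([1030, 0, 376]) cube([87, 942, 24]);
translate([1241, 0, 376]) cube([87, 942, 24]);
translate([1452, 0, 376]) cube([87, 942, 24]);
translate([1663, 0, 376]) cube([87, 942, 24]);


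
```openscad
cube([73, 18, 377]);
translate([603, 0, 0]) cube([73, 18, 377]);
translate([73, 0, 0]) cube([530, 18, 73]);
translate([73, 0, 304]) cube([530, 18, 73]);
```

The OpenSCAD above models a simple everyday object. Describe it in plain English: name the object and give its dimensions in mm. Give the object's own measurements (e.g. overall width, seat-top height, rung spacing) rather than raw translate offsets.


A rectangular picture frame lying in the x–z plane (depth along y). The opening is 530 mm wide (x) by 231 mm tall (z), surrounded by a border 73 mm wide on all four sides. The frame is 18 mm deep and is made of two full-height vertical stiles with two horizontal rails fitted between them.


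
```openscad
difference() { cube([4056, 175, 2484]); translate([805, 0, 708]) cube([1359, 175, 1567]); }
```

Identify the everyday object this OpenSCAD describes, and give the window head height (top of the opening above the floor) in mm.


A wall with a window opening. The window head height is 2275 mm.

A wall with a rectangular opening subtracted — a window. Sill at z = 708, opening 1567 mm tall, so the head is at 708 + 1567 = 2275 mm.


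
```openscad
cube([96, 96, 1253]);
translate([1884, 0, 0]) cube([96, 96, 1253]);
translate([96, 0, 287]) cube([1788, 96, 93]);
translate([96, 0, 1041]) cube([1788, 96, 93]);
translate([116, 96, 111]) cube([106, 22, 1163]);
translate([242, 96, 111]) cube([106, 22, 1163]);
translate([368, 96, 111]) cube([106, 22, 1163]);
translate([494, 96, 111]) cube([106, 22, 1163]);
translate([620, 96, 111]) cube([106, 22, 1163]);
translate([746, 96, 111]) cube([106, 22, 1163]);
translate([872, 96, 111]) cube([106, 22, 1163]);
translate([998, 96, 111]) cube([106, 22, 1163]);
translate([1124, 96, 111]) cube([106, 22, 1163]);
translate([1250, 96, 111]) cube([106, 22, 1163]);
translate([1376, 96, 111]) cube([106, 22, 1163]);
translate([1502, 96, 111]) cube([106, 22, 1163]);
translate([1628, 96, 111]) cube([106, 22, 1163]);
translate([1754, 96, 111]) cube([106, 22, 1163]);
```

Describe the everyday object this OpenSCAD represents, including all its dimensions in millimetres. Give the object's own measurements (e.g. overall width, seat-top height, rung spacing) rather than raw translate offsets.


A fence section. Two 96×96 mm posts, 1253 mm tall, stand on the floor with a clear span of 1788 mm between their inner faces. Two horizontal rails of 96×93 mm section span the gap between the posts with their undersides at z = 287 mm and z = 1041 mm, flush with the posts' −y face. 14 pickets, each 106 mm wide, 22 mm thick and 1163 mm tall, are fixed to the +y face of the rails with their bottoms at z = 111 mm, spaced across the span with a 20 mm gap after the −x post and between neighbouring pickets, with 24 mm left before the +x post.


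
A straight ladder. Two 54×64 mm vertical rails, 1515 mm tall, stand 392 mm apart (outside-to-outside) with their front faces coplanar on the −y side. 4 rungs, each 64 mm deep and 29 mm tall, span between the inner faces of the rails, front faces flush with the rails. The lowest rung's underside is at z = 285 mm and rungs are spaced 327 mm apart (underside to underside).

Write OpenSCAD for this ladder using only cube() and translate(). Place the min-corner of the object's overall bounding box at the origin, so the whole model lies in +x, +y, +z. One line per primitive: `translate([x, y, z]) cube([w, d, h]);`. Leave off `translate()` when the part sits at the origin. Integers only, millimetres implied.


// rung span = 392 - 2*54 = 284
// rung[k] z = 285 + k*327
cube([54, 64, 1515]);
translate([338, 0, 0]) cube([54, 64, 1515]);
translate([54, 0, 285]) cube([284, 64, 29]);
translate([54, 0, 612]) cube([284, 64, 29]);
translate([54, 0, 939]) cube([284, 64, 29]);
translate([54, 0, 1266]) cube([284, 64, 29]);


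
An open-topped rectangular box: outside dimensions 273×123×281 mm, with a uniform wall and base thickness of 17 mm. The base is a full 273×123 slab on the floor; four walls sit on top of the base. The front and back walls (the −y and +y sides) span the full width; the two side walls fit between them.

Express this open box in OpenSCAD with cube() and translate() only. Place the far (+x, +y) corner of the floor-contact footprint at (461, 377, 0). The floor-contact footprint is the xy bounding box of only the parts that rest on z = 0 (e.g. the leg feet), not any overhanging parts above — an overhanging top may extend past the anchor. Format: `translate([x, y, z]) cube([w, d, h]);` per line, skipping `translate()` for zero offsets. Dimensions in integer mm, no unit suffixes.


translate([188, 254, 0]) cube([273, 123, 17]);
translate([188, 254, 17]) cube([273, 17, 264]);
translate([188, 360, 17]) cube([273, 17, 264]);
translate([188, 271, 17]) cube([17, 89, 264]);
translate([444, 271, 17]) cube([17, 89, 264]);


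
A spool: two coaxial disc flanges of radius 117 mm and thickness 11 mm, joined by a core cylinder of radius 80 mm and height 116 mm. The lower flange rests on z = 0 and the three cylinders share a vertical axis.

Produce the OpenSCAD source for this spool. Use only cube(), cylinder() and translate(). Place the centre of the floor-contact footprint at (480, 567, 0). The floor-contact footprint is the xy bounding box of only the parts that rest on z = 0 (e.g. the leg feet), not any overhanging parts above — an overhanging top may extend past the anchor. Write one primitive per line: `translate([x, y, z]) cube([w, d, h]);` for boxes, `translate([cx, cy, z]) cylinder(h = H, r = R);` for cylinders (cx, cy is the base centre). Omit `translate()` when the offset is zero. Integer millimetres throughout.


translate([480, 567, 0]) cylinder(h = 11, r = 117);
translate([480, 567, 11]) cylinder(h = 116, r = 80);
translate([480, 567, 127]) cylinder(h = 11, r = 117);


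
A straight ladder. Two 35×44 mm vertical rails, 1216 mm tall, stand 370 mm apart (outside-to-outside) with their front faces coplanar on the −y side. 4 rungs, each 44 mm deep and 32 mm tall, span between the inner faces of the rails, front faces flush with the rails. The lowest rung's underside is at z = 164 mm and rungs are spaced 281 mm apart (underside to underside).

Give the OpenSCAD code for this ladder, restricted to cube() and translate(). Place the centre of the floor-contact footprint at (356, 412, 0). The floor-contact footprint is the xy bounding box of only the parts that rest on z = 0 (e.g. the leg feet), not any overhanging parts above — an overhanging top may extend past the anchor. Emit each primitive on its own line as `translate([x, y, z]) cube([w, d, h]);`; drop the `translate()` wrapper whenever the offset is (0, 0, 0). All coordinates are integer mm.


translate([171, 390, 0]) cube([35, 44, 1216]);
translate([506, 390, 0]) cube([35, 44, 1216]);
translate([206, 390, 164]) cube([300, 44, 32]);
translate([206, 390, 445]) cube([300, 44, 32]);
translate([206, 390, 726]) cube([300, 44, 32]);
translate([206, 390, 1007]) cube([300, 44, 32]);


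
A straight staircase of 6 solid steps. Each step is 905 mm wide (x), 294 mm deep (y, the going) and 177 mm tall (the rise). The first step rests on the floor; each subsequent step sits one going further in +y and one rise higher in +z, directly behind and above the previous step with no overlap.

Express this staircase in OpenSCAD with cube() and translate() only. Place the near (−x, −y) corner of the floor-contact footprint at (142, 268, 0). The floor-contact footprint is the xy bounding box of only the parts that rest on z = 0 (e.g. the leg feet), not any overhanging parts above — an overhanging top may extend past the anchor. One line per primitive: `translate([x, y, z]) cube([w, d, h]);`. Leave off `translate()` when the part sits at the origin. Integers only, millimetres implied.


translate([142, 268, 0]) cube([905, 294, 177]);
translate([142, 562, 177]) cube([905, 294, 177]);
translate([142, 856, 354]) cube([905, 294, 177]);
translate([142, 1150, 531]) cube([905, 294, 177]);
translate([142, 1444, 708]) cube([905, 294, 177]);
translate([142, 1738, 885]) cube([905, 294, 177]);


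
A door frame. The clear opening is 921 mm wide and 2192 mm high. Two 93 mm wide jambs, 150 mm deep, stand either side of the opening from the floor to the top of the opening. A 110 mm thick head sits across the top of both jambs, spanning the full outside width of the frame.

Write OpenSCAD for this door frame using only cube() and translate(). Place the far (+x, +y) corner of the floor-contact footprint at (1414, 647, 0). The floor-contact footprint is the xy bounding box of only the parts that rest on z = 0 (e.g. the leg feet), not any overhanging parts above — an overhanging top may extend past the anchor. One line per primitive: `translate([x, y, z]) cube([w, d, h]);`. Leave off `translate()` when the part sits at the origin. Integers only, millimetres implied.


translate([307, 497, 0]) cube([93, 150, 2192]);
translate([1321, 497, 0]) cube([93, 150, 2192]);
translate([307, 497, 2192]) cube([1107, 150, 110]);


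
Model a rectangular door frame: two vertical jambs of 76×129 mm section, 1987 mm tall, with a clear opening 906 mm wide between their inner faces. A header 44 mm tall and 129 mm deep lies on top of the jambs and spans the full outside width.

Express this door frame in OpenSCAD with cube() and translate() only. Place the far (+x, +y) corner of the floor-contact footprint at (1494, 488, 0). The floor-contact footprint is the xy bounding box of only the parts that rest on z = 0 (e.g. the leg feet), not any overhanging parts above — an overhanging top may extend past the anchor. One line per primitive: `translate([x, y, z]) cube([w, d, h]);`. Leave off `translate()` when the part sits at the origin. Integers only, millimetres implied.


translate([436, 359, 0]) cube([76, 129, 1987]);
translate([1418, 359, 0]) cube([76, 129, 1987]);
translate([436, 359, 1987]) cube([1058, 129, 44]);


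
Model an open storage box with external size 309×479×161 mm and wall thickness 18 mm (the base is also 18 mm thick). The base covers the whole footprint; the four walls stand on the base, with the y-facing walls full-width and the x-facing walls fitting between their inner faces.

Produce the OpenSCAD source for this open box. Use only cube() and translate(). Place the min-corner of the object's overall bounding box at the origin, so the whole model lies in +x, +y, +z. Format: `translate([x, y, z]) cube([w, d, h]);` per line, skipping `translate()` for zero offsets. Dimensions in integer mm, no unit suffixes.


cube([309, 479, 18]);
translate([0, 0, 18]) cube([309, 18, 143]);
translate([0, 461, 18]) cube([309, 18, 143]);
translate([0, 18, 18]) cube([18, 443, 143]);
translate([291, 18, 18]) cube([18, 443, 143]);


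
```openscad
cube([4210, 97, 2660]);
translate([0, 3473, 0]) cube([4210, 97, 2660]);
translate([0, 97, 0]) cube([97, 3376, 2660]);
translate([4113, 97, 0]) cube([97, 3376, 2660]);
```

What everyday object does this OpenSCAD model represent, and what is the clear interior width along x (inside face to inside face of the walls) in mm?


A house (or room) frame. The interior width is 4016 mm.

Four 2660 mm walls enclosing a rectangle with no floor or roof — a room or house frame. Outside width is 4210 mm and wall thickness is 97 mm, so the interior width is 4210 − 2 × 97 = 4016 mm.


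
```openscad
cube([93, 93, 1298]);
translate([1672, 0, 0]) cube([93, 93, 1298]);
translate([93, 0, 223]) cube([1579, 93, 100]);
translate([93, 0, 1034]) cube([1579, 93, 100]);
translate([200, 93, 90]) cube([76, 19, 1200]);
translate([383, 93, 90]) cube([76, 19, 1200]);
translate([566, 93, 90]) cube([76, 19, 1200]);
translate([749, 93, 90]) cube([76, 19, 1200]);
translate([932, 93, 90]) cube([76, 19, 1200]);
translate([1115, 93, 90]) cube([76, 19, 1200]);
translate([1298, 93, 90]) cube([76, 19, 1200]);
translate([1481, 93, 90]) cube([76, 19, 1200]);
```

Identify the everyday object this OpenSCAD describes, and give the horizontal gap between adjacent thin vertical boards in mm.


A fence section. The picket gap is 107 mm.

Two posts, two rails, 8 pickets — a fence section. Span 1579 mm holds 8 pickets of 76 mm with 9 equal gaps: ⌊(1579 − 8·76) / 9⌋ = 107 mm.


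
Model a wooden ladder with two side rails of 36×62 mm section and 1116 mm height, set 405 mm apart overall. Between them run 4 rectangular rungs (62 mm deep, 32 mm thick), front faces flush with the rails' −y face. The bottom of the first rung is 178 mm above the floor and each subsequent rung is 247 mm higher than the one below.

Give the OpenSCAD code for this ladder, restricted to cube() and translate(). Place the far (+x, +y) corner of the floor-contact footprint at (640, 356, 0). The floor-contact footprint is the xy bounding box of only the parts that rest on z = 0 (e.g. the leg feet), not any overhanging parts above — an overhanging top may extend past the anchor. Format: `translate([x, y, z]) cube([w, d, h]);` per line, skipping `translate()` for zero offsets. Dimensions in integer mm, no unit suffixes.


// rung span = 405 - 2*36 = 333
// rung[k] z = 178 + k*247
translate([235, 294, 0]) cube([36, 62, 1116]);
translate([604, 294, 0]) cube([36, 62, 1116]);
translate([271, 294, 178]) cube([333, 62, 32]);
translate([271, 294, 425]) cube([333, 62, 32]);
translate([271, 294, 672]) cube([333, 62, 32]);
translate([271, 294, 919]) cube([333, 62, 32]);


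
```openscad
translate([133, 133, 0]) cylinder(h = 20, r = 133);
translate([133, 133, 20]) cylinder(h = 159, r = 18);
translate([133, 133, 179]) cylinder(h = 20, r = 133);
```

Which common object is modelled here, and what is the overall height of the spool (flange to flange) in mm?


A spool. The overall height is 199 mm.

Three coaxial cylinders, large–small–large — a spool. Two 20 mm flanges and a 159 mm core give 20 + 159 + 20 = 199 mm.


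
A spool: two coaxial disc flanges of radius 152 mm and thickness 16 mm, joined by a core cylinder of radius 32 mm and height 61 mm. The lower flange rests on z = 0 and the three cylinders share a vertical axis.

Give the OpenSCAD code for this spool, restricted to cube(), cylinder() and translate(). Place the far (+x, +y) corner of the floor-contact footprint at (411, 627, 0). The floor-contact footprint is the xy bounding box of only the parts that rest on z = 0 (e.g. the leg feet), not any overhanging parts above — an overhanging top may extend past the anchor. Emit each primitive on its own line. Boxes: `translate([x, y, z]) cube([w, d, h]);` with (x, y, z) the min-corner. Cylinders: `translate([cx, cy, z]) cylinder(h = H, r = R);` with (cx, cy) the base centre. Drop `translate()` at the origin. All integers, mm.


translate([259, 475, 0]) cylinder(h = 16, r = 152);
translate([259, 475, 16]) cylinder(h = 61, r = 32);
translate([259, 475, 77]) cylinder(h = 16, r = 152);


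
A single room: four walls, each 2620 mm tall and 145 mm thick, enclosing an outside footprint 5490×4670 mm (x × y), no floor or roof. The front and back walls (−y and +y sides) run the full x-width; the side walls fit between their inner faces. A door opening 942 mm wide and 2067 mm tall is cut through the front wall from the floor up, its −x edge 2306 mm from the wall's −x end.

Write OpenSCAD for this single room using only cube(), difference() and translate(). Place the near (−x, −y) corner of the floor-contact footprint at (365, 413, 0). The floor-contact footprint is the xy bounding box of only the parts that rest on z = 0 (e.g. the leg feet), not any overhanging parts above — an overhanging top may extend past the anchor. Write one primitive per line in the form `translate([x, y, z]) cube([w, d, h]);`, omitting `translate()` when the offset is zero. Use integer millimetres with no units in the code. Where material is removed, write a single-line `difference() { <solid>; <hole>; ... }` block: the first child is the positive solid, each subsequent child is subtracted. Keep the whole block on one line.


difference() { translate([365, 413, 0]) cube([5490, 145, 2620]); translate([2671, 413, 0]) cube([942, 145, 2067]); }
translate([365, 4938, 0]) cube([5490, 145, 2620]);
translate([365, 558, 0]) cube([145, 4380, 2620]);
translate([5710, 558, 0]) cube([145, 4380, 2620]);


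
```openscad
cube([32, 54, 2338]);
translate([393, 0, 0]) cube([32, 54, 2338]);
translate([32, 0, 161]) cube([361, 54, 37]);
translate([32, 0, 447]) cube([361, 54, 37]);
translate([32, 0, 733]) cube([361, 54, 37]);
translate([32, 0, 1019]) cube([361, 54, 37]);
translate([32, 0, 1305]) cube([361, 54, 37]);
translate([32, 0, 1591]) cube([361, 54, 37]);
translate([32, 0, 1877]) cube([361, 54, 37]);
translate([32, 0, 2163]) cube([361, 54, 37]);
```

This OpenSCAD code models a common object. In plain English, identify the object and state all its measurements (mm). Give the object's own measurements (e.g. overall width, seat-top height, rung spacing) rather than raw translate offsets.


A straight ladder. Two 32×54 mm vertical rails, 2338 mm tall, stand 425 mm apart (outside-to-outside) with their front faces coplanar on the −y side. 8 rungs, each 54 mm deep and 37 mm tall, span between the inner faces of the rails, front faces flush with the rails. The lowest rung's underside is at z = 161 mm and rungs are spaced 286 mm apart (underside to underside).


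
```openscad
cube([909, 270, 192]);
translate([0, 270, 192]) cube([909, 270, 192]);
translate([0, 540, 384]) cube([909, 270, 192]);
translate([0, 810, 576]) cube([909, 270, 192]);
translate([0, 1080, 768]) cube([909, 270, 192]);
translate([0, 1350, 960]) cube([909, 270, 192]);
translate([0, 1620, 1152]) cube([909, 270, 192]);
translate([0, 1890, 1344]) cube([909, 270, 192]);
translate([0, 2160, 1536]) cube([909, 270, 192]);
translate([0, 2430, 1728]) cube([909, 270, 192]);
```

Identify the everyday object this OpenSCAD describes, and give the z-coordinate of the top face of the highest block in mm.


A staircase. The total rise is 1920 mm.

10 identical blocks, each offset up and back from the previous — a staircase. Each step is 192 mm tall and there are 10 of them, so the total rise is 10 × 192 = 1920 mm.


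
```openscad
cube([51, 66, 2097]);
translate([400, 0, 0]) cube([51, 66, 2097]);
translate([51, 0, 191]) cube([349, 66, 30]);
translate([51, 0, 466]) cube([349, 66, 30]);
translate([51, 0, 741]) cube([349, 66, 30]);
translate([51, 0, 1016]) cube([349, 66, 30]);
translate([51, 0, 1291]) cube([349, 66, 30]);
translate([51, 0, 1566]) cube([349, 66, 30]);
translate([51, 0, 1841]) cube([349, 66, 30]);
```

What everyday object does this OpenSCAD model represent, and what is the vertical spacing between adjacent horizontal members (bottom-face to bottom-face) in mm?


A ladder. The rung spacing is 275 mm.

Two tall 51×66 posts with 7 short bars between them — a ladder. Adjacent rungs sit at z = 191 and z = 466, so the spacing is 466 − 191 = 275 mm.


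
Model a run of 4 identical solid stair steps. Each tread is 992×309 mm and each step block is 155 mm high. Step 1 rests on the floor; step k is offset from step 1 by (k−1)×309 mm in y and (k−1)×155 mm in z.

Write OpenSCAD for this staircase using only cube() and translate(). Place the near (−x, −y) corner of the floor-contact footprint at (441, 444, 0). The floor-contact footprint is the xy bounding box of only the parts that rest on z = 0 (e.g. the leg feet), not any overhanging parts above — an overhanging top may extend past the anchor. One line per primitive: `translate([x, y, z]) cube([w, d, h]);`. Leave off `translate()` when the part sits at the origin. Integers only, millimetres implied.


translate([441, 444, 0]) cube([992, 309, 155]);
translate([441, 753, 155]) cube([992, 309, 155]);
translate([441, 1062, 310]) cube([992, 309, 155]);
translate([441, 1371, 465]) cube([992, 309, 155]);


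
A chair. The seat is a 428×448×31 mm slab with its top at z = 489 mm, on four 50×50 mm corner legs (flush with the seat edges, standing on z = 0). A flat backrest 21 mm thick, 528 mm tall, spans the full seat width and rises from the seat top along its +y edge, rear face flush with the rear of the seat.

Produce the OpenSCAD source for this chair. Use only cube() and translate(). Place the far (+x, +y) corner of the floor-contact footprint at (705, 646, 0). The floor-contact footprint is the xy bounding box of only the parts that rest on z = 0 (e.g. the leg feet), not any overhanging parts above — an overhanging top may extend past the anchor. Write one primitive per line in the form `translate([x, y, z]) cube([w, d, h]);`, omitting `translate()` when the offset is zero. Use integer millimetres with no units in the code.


translate([277, 198, 458]) cube([428, 448, 31]);
translate([277, 198, 0]) cube([50, 50, 458]);
translate([655, 198, 0]) cube([50, 50, 458]);
translate([277, 596, 0]) cube([50, 50, 458]);
translate([655, 596, 0]) cube([50, 50, 458]);
translate([277, 625, 489]) cube([428, 21, 528]);
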